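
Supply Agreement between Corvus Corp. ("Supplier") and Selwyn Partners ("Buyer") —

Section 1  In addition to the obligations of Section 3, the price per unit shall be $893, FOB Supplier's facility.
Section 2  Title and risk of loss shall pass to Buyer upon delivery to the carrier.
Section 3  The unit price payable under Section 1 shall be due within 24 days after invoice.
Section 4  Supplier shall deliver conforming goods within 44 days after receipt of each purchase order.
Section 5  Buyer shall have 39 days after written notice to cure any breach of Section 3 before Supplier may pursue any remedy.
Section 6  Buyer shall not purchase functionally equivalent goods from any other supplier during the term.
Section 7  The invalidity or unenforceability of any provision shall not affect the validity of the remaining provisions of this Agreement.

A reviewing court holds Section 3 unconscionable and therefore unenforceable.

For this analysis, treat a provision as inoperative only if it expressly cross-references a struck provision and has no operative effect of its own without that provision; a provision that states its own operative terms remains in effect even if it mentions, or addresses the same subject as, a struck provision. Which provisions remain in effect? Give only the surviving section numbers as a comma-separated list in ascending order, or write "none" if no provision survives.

Section 3 is struck. Section 5 merely fixes the cure period for breach of Section 3; with Section 3 gone it has nothing to operate on and falls away. Section 1 mentions Section 3 but its own obligation stands independently of Section 3, so Section 1 is not affected. Under the severability clause in Section 7, the remaining provisions continue in force. That leaves Section 1, Section 2, Section 4, Section 6, and Section 7 in effect.

1, 2, 4, 6, 7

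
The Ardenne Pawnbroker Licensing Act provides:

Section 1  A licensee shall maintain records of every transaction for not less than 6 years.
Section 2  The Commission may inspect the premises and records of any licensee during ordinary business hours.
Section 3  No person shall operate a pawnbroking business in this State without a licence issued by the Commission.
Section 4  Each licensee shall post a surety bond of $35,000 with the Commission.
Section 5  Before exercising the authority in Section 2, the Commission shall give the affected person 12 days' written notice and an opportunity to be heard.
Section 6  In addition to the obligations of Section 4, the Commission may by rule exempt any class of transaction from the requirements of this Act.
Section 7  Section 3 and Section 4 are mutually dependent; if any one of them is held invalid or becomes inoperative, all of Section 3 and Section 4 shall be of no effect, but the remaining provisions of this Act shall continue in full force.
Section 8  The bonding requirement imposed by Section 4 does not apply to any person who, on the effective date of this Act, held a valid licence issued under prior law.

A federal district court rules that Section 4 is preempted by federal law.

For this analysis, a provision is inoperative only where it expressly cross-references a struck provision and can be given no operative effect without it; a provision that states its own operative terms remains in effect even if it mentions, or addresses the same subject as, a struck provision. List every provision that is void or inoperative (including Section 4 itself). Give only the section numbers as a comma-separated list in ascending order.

Section 4 is struck. Section 8 operates only by reference to Section 4, so it falls with Section 4. Section 6 mentions Section 4 but its own obligation stands independently of Section 4, so Section 6 is not affected. Section 7 declares Section 3 and Section 4 mutually dependent; since one of them has fallen, all of them are of no effect. That brings down Section 3 as well. The remainder continues in force under Section 7. Section 1, Section 2, Section 5, Section 6, and Section 7 remain in effect.

3, 4, 8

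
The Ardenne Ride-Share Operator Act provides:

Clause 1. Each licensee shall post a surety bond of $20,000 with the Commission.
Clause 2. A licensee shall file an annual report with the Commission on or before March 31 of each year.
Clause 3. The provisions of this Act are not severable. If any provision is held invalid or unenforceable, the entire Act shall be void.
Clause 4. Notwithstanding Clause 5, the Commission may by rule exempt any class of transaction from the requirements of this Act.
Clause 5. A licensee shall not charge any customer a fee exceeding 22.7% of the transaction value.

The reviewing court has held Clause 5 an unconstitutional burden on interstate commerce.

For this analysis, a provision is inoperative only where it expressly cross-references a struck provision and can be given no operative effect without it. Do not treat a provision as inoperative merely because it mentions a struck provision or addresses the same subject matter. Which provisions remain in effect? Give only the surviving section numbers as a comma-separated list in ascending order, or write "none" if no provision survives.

none

Clause 5 is struck. Nothing else in the Act is defined by reference to Clause 5. Clause 3 provides that the Act is not severable, so the invalidity of any one provision voids the entire Act. No provision of the Act survives.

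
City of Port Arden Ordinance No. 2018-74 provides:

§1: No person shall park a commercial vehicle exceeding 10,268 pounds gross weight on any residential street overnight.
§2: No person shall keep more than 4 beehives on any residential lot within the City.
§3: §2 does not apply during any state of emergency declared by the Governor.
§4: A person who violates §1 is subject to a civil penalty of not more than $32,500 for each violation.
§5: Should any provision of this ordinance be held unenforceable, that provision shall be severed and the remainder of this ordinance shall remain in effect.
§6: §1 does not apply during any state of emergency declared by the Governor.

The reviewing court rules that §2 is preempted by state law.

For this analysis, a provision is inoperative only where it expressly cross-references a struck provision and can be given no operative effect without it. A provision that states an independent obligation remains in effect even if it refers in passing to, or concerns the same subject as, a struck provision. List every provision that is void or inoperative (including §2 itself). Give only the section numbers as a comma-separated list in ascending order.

§2 is struck. §3 operates only by reference to §2, so it falls with §2. Under the severability clause in §5, the remaining provisions continue in force. The provisions still in force are §1, §4, §5, and §6.

2, 3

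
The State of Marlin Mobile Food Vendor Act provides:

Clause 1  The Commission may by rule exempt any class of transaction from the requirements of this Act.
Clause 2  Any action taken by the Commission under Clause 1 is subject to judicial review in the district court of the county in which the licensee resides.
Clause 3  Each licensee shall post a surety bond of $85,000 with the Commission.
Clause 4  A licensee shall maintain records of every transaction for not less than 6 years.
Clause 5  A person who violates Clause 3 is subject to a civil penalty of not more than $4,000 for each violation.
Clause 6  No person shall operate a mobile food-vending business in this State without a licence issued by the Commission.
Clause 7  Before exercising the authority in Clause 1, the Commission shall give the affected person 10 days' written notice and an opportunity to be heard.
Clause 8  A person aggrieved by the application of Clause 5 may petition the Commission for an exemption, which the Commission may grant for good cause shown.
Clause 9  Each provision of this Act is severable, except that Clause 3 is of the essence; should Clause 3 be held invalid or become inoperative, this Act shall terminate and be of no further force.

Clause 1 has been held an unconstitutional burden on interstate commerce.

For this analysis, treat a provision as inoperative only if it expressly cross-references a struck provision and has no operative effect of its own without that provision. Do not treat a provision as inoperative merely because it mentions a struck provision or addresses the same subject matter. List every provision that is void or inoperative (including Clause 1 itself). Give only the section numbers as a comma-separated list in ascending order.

1, 2, 7

Clause 1 is struck. Clause 2 operates only by reference to Clause 1, so it falls with Clause 1. Clause 7 merely fixes the notice-and-hearing requirement for Clause 1; with Clause 1 gone it has nothing to operate on and falls away. Clause 9 makes Clause 3 an essential term, but Clause 3 is unaffected, so the severability proviso in Clause 9 preserves the remaining provisions. That leaves Clause 3, Clause 4, Clause 5, Clause 6, Clause 8, and Clause 9 in effect.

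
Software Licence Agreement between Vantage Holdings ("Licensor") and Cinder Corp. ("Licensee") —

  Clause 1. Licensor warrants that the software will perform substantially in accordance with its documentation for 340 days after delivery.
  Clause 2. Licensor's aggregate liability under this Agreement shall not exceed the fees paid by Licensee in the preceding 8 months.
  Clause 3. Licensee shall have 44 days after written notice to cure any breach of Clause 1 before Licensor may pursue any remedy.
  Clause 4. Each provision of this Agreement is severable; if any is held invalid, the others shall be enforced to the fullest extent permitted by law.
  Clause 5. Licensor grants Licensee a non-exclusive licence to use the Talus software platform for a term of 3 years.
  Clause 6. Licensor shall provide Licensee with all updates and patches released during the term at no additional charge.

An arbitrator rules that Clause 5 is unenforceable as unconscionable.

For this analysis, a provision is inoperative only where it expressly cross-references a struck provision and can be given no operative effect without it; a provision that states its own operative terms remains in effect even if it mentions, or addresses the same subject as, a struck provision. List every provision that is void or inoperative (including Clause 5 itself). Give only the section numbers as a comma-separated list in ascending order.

5

Clause 5 is struck. No other provision's operative terms depend on Clause 5. Under the severability clause in Clause 4, the remaining provisions continue in force. The provisions still in force are Clause 1, Clause 2, Clause 3, Clause 4, and Clause 6.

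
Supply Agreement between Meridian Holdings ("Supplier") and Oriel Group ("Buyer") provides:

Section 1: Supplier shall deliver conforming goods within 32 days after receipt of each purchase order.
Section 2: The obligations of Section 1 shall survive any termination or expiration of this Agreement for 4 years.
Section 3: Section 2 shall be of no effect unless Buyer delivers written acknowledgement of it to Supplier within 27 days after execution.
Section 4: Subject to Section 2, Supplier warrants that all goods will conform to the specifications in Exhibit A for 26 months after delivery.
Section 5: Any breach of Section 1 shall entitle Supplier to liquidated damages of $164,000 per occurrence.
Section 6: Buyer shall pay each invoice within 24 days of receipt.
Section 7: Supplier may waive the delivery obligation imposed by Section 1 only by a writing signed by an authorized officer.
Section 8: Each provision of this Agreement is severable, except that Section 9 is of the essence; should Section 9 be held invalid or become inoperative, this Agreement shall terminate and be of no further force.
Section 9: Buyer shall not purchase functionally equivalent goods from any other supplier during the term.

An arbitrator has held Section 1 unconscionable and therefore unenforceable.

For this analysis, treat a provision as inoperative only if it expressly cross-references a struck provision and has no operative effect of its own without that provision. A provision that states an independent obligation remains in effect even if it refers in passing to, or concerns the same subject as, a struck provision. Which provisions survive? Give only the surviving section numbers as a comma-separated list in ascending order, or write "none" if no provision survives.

4, 6, 8, 9

Section 1 is struck. Section 2 operates only by reference to Section 1, so it falls with Section 1. Section 5 does nothing except set the liquidated-damages amount by reference to Section 1; with Section 1 gone it has no independent effect and is inoperative. Section 7 merely fixes the waiver condition for Section 1; with Section 1 gone it has nothing to operate on and falls away. The only function of Section 3 is the acknowledgement condition for Section 2, so it cannot stand once Section 2 is removed. Although Section 4 refers to Section 2, its operative terms do not depend on Section 2, so it remains in effect. Section 8 makes Section 9 an essential term, but Section 9 is unaffected, so the severability proviso in Section 8 preserves the remaining provisions. The provisions still in force are Section 4, Section 6, Section 8, and Section 9.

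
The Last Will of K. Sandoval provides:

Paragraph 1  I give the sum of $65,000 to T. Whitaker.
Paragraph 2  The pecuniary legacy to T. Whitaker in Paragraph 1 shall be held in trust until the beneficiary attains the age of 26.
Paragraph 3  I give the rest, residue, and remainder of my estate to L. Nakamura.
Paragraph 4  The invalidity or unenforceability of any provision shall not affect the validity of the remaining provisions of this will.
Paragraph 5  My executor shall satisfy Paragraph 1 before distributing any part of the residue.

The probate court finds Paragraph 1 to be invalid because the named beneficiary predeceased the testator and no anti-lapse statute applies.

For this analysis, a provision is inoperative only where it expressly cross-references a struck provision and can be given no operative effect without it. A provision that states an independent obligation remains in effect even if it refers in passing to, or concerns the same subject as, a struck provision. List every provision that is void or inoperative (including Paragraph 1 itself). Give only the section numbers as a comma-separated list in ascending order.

Paragraph 1 is struck. Paragraph 2 has no operative effect of its own apart from Paragraph 1 and is therefore inoperative. Paragraph 5 merely fixes the priority direction for Paragraph 1; with Paragraph 1 gone it has nothing to operate on and falls away. Paragraph 4 is a severability clause and preserves every provision that can still be given independent effect. Paragraph 3 and Paragraph 4 remain in effect.

1, 2, 5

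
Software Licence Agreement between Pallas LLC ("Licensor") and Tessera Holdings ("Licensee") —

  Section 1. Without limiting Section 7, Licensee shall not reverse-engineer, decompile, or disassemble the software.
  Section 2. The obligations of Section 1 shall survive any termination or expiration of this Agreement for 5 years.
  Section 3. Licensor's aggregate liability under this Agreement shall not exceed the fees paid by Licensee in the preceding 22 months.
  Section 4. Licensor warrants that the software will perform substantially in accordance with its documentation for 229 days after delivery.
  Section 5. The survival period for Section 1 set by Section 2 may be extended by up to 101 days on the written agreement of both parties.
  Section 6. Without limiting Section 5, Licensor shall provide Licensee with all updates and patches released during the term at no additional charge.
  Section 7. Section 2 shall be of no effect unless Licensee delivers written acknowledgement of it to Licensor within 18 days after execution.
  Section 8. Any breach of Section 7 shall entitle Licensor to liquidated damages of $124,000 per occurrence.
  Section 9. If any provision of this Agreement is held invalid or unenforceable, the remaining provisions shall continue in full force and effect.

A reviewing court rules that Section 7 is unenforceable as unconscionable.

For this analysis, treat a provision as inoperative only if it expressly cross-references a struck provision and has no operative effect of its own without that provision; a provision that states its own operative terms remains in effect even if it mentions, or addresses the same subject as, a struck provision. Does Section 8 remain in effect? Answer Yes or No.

Section 7 is struck. Section 8 does nothing except set the liquidated-damages amount by reference to Section 7; with Section 7 gone it has no independent effect and is inoperative. Although Section 1 refers to Section 7, its operative terms do not depend on Section 7, so it remains in effect. Section 9 is a severability clause and preserves every provision that can still be given independent effect. Section 1, Section 2, Section 3, Section 4, Section 5, Section 6, and Section 9 remain in effect. Section 8 is among the inoperative provisions, so the answer is no.

No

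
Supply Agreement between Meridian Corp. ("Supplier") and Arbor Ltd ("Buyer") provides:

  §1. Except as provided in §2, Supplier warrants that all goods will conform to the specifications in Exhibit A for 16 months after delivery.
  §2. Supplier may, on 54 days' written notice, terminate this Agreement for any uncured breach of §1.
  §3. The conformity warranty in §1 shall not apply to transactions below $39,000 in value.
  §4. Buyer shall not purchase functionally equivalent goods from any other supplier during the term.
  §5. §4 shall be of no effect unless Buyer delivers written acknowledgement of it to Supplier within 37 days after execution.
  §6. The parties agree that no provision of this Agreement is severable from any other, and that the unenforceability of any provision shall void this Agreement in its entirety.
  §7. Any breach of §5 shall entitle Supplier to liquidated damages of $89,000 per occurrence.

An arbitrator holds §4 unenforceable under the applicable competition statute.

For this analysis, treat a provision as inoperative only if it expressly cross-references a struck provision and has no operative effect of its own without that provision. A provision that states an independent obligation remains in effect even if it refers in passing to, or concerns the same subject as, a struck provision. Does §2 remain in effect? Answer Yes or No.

§4 is struck. §5 merely fixes the acknowledgement condition for §4; with §4 gone it has nothing to operate on and falls away. §7 does nothing except set the liquidated-damages amount by reference to §5; with §5 gone it has no independent effect and is inoperative. §6 provides that the Agreement is not severable, so the invalidity of any one provision voids the entire Agreement. No provision of the Agreement survives. §2 is among the inoperative provisions, so the answer is no.

No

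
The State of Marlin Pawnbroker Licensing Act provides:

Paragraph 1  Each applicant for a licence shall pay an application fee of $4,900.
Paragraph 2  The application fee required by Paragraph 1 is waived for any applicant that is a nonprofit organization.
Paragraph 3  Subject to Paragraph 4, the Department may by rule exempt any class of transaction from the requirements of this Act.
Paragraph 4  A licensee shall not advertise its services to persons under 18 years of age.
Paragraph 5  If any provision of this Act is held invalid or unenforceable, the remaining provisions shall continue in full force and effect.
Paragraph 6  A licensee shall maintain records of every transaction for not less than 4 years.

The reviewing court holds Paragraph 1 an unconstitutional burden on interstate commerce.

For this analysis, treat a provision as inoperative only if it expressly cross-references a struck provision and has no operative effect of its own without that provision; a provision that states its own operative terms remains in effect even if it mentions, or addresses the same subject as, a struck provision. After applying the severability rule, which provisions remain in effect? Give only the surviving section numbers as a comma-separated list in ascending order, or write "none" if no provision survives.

3, 4, 5, 6

Paragraph 1 is struck. Paragraph 2 has no operative effect of its own apart from Paragraph 1 and is therefore inoperative. Paragraph 5 is a severability clause and preserves every provision that can still be given independent effect. That leaves Paragraph 3, Paragraph 4, Paragraph 5, and Paragraph 6 in effect.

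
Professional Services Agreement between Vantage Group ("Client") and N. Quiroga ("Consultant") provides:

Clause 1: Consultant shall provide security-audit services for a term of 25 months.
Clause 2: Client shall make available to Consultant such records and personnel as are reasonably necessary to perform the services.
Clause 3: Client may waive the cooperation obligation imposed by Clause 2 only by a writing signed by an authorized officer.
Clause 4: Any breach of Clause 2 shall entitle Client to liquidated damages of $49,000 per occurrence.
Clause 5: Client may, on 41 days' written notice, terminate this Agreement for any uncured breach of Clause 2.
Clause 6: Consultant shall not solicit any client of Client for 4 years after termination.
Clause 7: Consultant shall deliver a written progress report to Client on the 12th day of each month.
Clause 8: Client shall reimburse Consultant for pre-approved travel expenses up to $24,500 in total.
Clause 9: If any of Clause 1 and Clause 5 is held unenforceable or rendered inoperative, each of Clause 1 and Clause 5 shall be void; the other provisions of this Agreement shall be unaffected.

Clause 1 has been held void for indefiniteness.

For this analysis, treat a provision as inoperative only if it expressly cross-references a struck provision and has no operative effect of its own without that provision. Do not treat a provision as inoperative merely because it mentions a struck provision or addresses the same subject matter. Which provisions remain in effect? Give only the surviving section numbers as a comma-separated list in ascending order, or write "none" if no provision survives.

Clause 1 is struck. Nothing else in the Agreement is defined by reference to Clause 1. Clause 9 declares Clause 1 and Clause 5 mutually dependent; since one of them has fallen, all of them are of no effect. That brings down Clause 5 as well. The remainder continues in force under Clause 9. That leaves Clause 2, Clause 3, Clause 4, Clause 6, Clause 7, Clause 8, and Clause 9 in effect.

2, 3, 4, 6, 7, 8, 9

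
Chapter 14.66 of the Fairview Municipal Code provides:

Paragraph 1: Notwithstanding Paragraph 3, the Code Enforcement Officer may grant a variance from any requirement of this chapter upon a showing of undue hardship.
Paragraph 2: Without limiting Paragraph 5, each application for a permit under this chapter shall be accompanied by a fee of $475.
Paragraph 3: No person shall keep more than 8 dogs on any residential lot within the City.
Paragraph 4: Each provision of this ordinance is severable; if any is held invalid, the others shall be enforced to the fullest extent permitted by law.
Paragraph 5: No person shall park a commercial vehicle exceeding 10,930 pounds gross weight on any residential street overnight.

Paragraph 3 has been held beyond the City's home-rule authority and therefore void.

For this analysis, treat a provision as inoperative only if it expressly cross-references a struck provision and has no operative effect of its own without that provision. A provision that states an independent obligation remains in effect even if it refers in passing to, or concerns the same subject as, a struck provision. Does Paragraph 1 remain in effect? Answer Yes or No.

Yes

Paragraph 3 is struck. Although Paragraph 1 refers to Paragraph 3, its operative terms do not depend on Paragraph 3, so it remains in effect. No other provision's operative terms depend on Paragraph 3. Under the severability clause in Paragraph 4, the remaining provisions continue in force. Paragraph 1, Paragraph 2, Paragraph 4, and Paragraph 5 remain in effect. Paragraph 1 is among the surviving provisions, so the answer is yes.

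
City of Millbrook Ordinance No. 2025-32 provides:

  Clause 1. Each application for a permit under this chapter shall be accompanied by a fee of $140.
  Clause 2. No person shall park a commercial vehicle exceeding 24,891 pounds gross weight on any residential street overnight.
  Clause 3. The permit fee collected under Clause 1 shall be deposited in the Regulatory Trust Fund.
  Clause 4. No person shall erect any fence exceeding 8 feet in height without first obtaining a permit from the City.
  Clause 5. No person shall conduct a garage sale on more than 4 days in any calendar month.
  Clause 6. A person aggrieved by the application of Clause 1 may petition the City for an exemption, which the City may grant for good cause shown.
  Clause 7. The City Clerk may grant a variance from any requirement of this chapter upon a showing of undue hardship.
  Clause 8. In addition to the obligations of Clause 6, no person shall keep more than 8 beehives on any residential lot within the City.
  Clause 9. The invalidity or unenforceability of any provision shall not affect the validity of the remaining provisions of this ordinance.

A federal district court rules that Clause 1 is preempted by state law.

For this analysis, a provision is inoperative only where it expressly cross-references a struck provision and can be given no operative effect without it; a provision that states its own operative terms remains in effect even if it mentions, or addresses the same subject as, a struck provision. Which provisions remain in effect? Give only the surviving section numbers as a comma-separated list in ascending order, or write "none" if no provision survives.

2, 4, 5, 7, 8, 9

Clause 1 is struck. Clause 3 has no operative effect of its own apart from Clause 1 and is therefore inoperative. Clause 6 has no operative effect of its own apart from Clause 1 and is therefore inoperative. Clause 8 mentions Clause 6 but its own obligation stands independently of Clause 6, so Clause 8 is not affected. Clause 9 is a severability clause and preserves every provision that can still be given independent effect. Clause 2, Clause 4, Clause 5, Clause 7, Clause 8, and Clause 9 remain in effect.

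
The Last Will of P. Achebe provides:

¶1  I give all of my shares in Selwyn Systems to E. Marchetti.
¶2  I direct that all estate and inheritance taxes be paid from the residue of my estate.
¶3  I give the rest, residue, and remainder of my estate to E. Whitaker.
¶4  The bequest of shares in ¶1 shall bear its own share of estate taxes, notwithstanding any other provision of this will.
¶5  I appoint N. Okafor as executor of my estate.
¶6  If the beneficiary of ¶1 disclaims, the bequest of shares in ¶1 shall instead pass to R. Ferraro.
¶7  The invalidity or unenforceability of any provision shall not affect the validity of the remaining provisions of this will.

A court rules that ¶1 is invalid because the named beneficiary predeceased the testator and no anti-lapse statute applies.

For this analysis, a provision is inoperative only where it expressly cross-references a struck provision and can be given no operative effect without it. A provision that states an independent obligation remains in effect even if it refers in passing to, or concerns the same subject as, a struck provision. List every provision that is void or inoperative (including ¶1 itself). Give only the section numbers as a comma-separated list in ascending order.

1, 4, 6

¶1 is struck. ¶4 merely fixes the tax charge on ¶1; with ¶1 gone it has nothing to operate on and falls away. ¶6 has no operative effect of its own apart from ¶1 and is therefore inoperative. Under the severability clause in ¶7, the remaining provisions continue in force. ¶2, ¶3, ¶5, and ¶7 remain in effect.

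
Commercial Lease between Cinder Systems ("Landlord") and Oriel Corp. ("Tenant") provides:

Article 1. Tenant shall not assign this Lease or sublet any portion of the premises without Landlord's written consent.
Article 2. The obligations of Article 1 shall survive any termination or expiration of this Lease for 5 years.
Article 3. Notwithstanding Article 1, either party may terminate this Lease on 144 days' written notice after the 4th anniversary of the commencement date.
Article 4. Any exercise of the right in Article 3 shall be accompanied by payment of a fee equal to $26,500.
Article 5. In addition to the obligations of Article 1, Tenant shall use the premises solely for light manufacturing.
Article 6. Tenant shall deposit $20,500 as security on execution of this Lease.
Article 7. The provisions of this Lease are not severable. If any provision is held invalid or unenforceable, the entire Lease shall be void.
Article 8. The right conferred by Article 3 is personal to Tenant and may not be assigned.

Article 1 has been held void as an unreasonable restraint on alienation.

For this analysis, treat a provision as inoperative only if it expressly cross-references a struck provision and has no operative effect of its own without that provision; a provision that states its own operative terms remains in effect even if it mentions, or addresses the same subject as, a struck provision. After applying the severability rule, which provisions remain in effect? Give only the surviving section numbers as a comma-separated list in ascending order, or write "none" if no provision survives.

Article 1 is struck. Article 2 has no operative effect of its own apart from Article 1 and is therefore inoperative. Article 7 provides that the Lease is not severable, so the invalidity of any one provision voids the entire Lease. No provision of the Lease survives.

none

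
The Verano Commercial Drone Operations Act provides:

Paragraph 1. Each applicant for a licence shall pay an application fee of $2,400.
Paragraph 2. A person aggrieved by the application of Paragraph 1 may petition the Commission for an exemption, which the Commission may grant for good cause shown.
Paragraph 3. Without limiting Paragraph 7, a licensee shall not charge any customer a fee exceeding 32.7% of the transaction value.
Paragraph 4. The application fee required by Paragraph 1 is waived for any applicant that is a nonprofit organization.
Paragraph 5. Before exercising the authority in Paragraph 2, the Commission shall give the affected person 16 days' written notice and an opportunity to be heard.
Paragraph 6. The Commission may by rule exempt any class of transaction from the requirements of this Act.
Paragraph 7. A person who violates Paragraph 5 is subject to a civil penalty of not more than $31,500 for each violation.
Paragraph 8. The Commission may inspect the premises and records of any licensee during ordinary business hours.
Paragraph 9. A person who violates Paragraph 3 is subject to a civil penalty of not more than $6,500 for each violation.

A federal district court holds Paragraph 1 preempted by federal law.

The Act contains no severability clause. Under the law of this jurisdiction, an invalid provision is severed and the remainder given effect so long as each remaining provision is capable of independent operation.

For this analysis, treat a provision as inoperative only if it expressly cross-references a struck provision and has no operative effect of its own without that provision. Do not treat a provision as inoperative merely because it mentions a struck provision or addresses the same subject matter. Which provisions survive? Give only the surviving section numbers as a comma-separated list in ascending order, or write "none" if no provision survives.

3, 6, 8, 9

Paragraph 1 is struck. Paragraph 2 operates only by reference to Paragraph 1, so it falls with Paragraph 1. Paragraph 4 does nothing except set the nonprofit waiver of the application fee by reference to Paragraph 1; with Paragraph 1 gone it has no independent effect and is inoperative. The only function of Paragraph 5 is the notice-and-hearing requirement for Paragraph 2, so it cannot stand once Paragraph 2 is removed. Paragraph 7 merely fixes the civil penalty for violating Paragraph 5; with Paragraph 5 gone it has nothing to operate on and falls away. Although Paragraph 3 refers to Paragraph 7, its operative terms do not depend on Paragraph 7, so it remains in effect. Under the stated default rule, only provisions that cannot operate independently fall away; the rest are enforced. Paragraph 3, Paragraph 6, Paragraph 8, and Paragraph 9 remain in effect.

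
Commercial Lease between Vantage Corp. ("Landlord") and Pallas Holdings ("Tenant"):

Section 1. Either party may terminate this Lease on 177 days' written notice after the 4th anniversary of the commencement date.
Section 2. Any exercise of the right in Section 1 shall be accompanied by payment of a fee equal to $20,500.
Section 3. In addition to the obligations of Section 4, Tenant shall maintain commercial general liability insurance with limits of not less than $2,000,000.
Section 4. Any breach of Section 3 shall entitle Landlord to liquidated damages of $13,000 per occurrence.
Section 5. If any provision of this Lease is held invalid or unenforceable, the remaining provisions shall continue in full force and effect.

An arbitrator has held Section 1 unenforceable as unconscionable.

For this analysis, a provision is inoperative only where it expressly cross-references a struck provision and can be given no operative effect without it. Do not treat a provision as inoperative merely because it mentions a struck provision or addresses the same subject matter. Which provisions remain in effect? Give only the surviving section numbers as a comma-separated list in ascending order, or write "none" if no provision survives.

3, 4, 5

Section 1 is struck. Section 2 operates only by reference to Section 1, so it falls with Section 1. Under the severability clause in Section 5, the remaining provisions continue in force. That leaves Section 3, Section 4, and Section 5 in effect.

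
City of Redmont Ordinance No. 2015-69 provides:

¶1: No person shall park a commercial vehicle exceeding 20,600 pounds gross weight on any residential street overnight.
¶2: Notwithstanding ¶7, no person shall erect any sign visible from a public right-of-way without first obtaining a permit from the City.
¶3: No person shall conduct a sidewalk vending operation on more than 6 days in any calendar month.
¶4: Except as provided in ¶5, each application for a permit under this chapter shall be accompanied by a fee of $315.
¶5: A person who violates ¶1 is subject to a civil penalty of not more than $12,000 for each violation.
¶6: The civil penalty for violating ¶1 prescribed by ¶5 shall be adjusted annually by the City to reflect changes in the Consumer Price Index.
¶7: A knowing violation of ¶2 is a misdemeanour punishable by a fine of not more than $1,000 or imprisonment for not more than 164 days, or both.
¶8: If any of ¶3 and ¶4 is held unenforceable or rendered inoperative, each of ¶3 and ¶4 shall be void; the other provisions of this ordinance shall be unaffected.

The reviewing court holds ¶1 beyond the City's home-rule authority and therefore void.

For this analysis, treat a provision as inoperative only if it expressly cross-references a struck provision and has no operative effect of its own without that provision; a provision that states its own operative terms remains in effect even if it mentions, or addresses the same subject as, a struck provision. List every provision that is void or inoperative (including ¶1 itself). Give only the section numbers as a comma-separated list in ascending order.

¶1 is struck. ¶5 has no operative effect of its own apart from ¶1 and is therefore inoperative. ¶6 does nothing except set the indexation of the civil penalty for violating ¶1 by reference to ¶5; with ¶5 gone it has no independent effect and is inoperative. ¶4 mentions ¶5 but its own obligation stands independently of ¶5, so ¶4 is not affected. ¶8 ties ¶3 and ¶4 together, but none of those is affected here; the remaining provisions continue in force under ¶8. That leaves ¶2, ¶3, ¶4, ¶7, and ¶8 in effect.

1, 5, 6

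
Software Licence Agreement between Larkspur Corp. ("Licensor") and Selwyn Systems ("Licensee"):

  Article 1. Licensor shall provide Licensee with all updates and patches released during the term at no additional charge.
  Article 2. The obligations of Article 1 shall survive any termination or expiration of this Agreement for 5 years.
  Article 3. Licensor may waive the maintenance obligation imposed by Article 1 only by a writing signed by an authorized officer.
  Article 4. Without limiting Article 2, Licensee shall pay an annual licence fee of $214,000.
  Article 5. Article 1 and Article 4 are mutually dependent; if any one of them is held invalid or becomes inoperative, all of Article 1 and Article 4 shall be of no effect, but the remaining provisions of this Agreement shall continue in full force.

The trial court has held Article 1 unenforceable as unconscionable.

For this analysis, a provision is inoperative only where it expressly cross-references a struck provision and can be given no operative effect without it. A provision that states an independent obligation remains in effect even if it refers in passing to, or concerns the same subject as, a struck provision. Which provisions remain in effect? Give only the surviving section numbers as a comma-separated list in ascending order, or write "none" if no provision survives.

5

Article 1 is struck. Article 2 has no operative effect of its own apart from Article 1 and is therefore inoperative. Article 3 merely fixes the waiver condition for Article 1; with Article 1 gone it has nothing to operate on and falls away. Article 5 declares Article 1 and Article 4 mutually dependent; since one of them has fallen, all of them are of no effect. That brings down Article 4 as well. The remainder continues in force under Article 5. Only Article 5 remains in effect.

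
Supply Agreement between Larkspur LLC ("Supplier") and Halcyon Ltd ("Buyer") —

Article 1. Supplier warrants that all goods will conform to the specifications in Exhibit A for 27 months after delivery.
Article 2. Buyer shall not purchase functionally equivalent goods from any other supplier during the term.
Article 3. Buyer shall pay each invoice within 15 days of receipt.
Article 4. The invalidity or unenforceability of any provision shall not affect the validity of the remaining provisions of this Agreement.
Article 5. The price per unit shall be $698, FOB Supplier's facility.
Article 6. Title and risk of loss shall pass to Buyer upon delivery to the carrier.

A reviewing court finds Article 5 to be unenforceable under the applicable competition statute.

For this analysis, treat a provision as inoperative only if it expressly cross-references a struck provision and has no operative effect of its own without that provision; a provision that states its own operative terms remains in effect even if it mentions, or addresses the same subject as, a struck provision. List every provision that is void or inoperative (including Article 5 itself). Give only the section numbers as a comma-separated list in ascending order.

Article 5 is struck. No other provision's operative terms depend on Article 5. Under the severability clause in Article 4, the remaining provisions continue in force. That leaves Article 1, Article 2, Article 3, Article 4, and Article 6 in effect.

5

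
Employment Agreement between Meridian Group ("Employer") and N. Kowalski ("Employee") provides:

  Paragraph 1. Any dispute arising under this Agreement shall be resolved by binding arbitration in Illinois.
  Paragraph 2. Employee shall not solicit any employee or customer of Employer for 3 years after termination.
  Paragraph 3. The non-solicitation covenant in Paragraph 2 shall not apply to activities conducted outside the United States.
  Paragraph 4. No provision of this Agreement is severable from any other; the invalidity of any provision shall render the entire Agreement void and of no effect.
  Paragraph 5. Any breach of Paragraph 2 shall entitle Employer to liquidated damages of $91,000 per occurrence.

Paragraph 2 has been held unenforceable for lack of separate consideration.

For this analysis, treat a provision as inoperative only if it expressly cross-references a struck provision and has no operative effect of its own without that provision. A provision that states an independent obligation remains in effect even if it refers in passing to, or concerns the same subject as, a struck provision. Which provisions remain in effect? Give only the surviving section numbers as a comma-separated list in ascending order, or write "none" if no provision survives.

Paragraph 2 is struck. The whole of Paragraph 3 is the carve-out from the non-solicitation covenant, defined by reference to Paragraph 2, so Paragraph 3 cannot stand once Paragraph 2 is removed. Paragraph 5 operates only by reference to Paragraph 2, so it falls with Paragraph 2. Paragraph 4 provides that the Agreement is not severable, so the invalidity of any one provision voids the entire Agreement. No provision of the Agreement survives.

none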